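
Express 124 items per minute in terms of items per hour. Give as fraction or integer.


Converting from per minute to per hour
Rate = 124 items per minute
Multiply by 60: 124 * 60
= 7440 items per hour

7440


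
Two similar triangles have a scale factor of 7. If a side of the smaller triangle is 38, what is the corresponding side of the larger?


Similar triangles have proportional sides
Scale factor = 7
Smaller side = 38
Corresponding larger side = 38 * 7
= 266

266


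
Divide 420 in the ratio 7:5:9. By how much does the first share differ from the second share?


Total parts = 7 + 5 + 9 = 21
Value per part = 420 / 21 = 20
Shares: 7*20=140, 5*20=100, 9*20=180
First share = 140, second share = 100
Difference = |140 - 100| = 40

40


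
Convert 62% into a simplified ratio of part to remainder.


Part = 62%, Remainder = 38%
Ratio = 62:38
GCD(62, 38) = 2
Simplify: 31:19 = 31:19

31:19


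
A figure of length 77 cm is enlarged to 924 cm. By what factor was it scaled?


Original length = 77 cm
Scaled length = 924 cm
Scale factor = 924 / 77
= 12

12


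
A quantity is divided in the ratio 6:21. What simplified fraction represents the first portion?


Total parts = 6 + 21 = 27
First part fraction = 6/27
Simplify: 6/27 = 2/9

2/9


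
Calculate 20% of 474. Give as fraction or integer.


Compute 20% of 474
Convert percentage: 20% = 20/100
Multiply: 474 * 20/100
= 9480/100
= 474/5

474/5


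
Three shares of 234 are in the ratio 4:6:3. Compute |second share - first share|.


Total parts = 4 + 6 + 3 = 13
Value per part = 234 / 13 = 18
Shares: 4*18=72, 6*18=108, 3*18=54
Second share = 108, first share = 72
Difference = |108 - 72| = 36

36


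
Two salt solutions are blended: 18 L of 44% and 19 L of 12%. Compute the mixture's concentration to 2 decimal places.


Solute in mixture 1 = 44% of 18 L = 18*44/100 = 198/25 L
Solute in mixture 2 = 12% of 19 L = 19*12/100 = 57/25 L
Total solute = 198/25 + 57/25 = 51/5 L
Total volume = 18 + 19 = 37 L
Final concentration = 51/5/37 * 100 = 27.57%

27.57


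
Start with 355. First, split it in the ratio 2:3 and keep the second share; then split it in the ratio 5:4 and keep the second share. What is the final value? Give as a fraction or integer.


Start with 355.
Step 1: Split 2:3, second share = 355 * 3/5 = 213
Step 2: Split 5:4, second share = 213 * 4/9 = 284/3
Final result = 284/3

284/3


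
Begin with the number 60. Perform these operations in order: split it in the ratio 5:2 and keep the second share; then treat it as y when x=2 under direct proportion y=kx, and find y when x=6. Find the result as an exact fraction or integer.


Start with 60.
Step 1: Split 5:2, second share = 60 * 2/7 = 120/7
Step 2: Direct prop: k = (120/7)/2; new y = k*6 = 120/7*6/2 = 360/7
Final result = 360/7

360/7


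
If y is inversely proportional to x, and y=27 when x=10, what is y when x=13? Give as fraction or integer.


Inverse proportion: y = k/x
Find k: k = 10 * 27 = 270
Compute y at x=13: y = 270/13
y = 270/13

270/13


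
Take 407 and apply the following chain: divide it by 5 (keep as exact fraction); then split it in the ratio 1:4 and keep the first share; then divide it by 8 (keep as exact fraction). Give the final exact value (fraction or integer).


Start with 407.
Step 1: Divide by 5: 407 / 5 = 407/5
Step 2: Split 1:4, first share = 407/5 * 1/5 = 407/25
Step 3: Divide by 8: 407/25 / 8 = 407/200
Final result = 407/200

407/200


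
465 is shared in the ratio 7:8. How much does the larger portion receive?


Total parts = 7 + 8 = 15
Value per part = 465 / 15 = 31
First share = 7 * 31 = 217
Second share = 8 * 31 = 248
Larger share = 248

248


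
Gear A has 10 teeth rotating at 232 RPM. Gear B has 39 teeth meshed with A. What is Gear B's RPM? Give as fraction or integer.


Gear ratio: teeth_A * RPM_A = teeth_B * RPM_B
10 * 232 = 39 * RPM_B
2320 = 39 * RPM_B
RPM_B = 2320 / 39
RPM_B = 2320/39

2320/39


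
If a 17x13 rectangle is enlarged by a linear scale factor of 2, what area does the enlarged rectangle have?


Original dimensions: 17 x 13
Enlargement factor = 2
New width = 17 * 2 = 34
New height = 13 * 2 = 26
New area = 34 * 26 = 884

884


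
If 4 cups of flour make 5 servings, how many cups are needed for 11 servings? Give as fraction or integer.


Original: 4 cups for 5 servings
Target servings = 11
Scaling factor = 11/5
New amount = 4 * 11/5
= 44/5
= 44/5 cups

44/5


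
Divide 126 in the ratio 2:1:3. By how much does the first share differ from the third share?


Total parts = 2 + 1 + 3 = 6
Value per part = 126 / 6 = 21
Shares: 2*21=42, 1*21=21, 3*21=63
First share = 42, third share = 63
Difference = |42 - 63| = 21

21


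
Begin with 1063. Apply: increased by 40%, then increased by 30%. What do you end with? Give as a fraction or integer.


Start: 1063
Step 1: increase by 40% => multiply by 140/100
  1063 * 140/100 = 7441/5
Step 2: increase by 30% => multiply by 130/100
  7441/5 * 130/100 = 96733/50
Final value = 96733/50

96733/50


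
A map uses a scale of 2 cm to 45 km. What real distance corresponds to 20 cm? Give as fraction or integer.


Map scale: 2 cm = 45 km
Measured distance on map = 20 cm
Set up proportion: 20 * 45 / 2
= 900 / 2
= 450 km

450


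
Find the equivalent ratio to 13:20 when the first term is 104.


Original ratio: 13:20
First term target: 104
Scale factor = 104 / 13 = 8
Multiply second term: 20 * 8 = 160
Equivalent ratio = 104:160

104:160


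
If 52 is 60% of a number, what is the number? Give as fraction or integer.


Given: 52 is 60% of the whole
Set up: 52 = 60/100 * whole
whole = 52 * 100 / 60
whole = 5200 / 60
whole = 260/3

260/3


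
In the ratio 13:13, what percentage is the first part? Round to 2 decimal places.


Total parts = 13 + 13 = 26
First part fraction = 13/26
Percentage = (13/26) * 100
= 0.5 * 100
= 50.00%

50.00


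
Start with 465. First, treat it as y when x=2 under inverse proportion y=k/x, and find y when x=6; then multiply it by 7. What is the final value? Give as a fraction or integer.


Start with 465.
Step 1: Inverse prop: k = (465)*2; new y = k/6 = 465*2/6 = 155
Step 2: Multiply by 7: 155 * 7 = 1085
Final result = 1085

1085


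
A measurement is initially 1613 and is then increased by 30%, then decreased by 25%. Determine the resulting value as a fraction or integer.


Start: 1613
Step 1: increase by 30% => multiply by 130/100
  1613 * 130/100 = 20969/10
Step 2: decrease by 25% => multiply by 75/100
  20969/10 * 75/100 = 62907/40
Final value = 62907/40

62907/40


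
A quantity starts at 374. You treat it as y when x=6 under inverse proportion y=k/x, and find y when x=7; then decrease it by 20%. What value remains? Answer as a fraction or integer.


Start with 374.
Step 1: Inverse prop: k = (374)*6; new y = k/7 = 374*6/7 = 2244/7
Step 2: Decrease by 20%: 2244/7 * 80/100 = 8976/35
Final result = 8976/35

8976/35


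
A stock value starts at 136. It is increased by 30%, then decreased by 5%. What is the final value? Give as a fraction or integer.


Start: 136
Step 1: increase by 30% => multiply by 130/100
  136 * 130/100 = 884/5
Step 2: decrease by 5% => multiply by 95/100
  884/5 * 95/100 = 4199/25
Final value = 4199/25

4199/25


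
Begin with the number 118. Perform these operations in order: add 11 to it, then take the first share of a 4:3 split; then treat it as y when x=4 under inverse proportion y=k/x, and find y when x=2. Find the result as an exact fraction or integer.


Start with 118.
Step 1: Add 11: 118+11=129; split 4:3 first = 129*4/7 = 516/7
Step 2: Inverse prop: k = (516/7)*4; new y = k/2 = 516/7*4/2 = 1032/7
Final result = 1032/7

1032/7


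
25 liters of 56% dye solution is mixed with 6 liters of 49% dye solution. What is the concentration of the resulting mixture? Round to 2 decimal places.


Solute in mixture 1 = 56% of 25 L = 25*56/100 = 14 L
Solute in mixture 2 = 49% of 6 L = 6*49/100 = 147/50 L
Total solute = 14 + 147/50 = 847/50 L
Total volume = 25 + 6 = 31 L
Final concentration = 847/50/31 * 100 = 54.65%

54.65


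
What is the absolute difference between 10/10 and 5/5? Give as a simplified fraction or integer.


Simplify: 10/10 = 1 and 5/5 = 1
Find common denominator: LCD = 1
Convert: 1/1 and 1/1
Difference = |1 - 1|/1 = 0/1
Simplified = 0

0


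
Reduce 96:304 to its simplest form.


Find GCD(96, 304)
GCD = 16
Divide both by 16: 96/16 = 6, 304/16 = 19
Simplified ratio = 6:19

6:19


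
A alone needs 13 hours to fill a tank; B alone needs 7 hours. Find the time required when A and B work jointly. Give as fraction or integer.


Rate of A = 1/13 job per hour
Rate of B = 1/7 job per hour
Combined rate = 1/13 + 1/7
Find common denominator: (7 + 13)/(13*7) = 20/91
Combined rate = 20/91 job per hour
Time together = 1 / (20/91) = 91/20 hours

91/20


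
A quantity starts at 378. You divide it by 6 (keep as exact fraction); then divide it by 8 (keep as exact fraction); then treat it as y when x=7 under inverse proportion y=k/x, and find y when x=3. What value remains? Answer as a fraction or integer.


Start with 378.
Step 1: Divide by 6: 378 / 6 = 63
Step 2: Divide by 8: 63 / 8 = 63/8
Step 3: Inverse prop: k = (63/8)*7; new y = k/3 = 63/8*7/3 = 147/8
Final result = 147/8

147/8


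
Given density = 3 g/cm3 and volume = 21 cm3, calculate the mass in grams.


Using mass = density * volume
Density = 3 g/cm3
Volume = 21 cm3
Mass = 3 * 21
= 63 g

63


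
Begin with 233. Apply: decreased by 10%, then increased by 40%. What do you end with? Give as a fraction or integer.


Start: 233
Step 1: decrease by 10% => multiply by 90/100
  233 * 90/100 = 2097/10
Step 2: increase by 40% => multiply by 140/100
  2097/10 * 140/100 = 14679/50
Final value = 14679/50

14679/50


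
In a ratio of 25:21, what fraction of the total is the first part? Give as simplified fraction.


Total parts = 25 + 21 = 46
First part fraction = 25/46
Simplify: 25/46 = 25/46

25/46


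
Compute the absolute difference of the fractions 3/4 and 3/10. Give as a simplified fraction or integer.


Simplify: 3/4 = 3/4 and 3/10 = 3/10
Find common denominator: LCD = 20
Convert: 15/20 and 6/20
Difference = |15 - 6|/20 = 9/20
Simplified = 9/20

9/20


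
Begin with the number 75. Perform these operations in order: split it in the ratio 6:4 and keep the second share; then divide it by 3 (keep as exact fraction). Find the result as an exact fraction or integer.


Start with 75.
Step 1: Split 6:4, second share = 75 * 4/10 = 30
Step 2: Divide by 3: 30 / 3 = 10
Final result = 10

10


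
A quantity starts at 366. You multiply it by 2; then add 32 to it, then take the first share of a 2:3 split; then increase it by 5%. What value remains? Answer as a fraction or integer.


Start with 366.
Step 1: Multiply by 2: 366 * 2 = 732
Step 2: Add 32: 732+32=764; split 2:3 first = 764*2/5 = 1528/5
Step 3: Increase by 5%: 1528/5 * 105/100 = 8022/25
Final result = 8022/25

8022/25


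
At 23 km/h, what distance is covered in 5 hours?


Using distance = speed * time
Speed = 23 km/h
Time = 5 hours
Distance = 23 * 5
= 115 km

115


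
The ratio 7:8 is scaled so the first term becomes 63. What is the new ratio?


Original ratio: 7:8
First term target: 63
Scale factor = 63 / 7 = 9
Multiply second term: 8 * 9 = 72
Equivalent ratio = 63:72

63:72


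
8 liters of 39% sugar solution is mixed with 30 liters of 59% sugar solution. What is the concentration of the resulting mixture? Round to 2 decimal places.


Solute in mixture 1 = 39% of 8 L = 8*39/100 = 78/25 L
Solute in mixture 2 = 59% of 30 L = 30*59/100 = 177/10 L
Total solute = 78/25 + 177/10 = 1041/50 L
Total volume = 8 + 30 = 38 L
Final concentration = 1041/50/38 * 100 = 54.79%

54.79


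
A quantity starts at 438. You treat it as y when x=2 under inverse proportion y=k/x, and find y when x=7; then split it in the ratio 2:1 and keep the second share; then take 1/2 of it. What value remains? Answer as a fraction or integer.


Start with 438.
Step 1: Inverse prop: k = (438)*2; new y = k/7 = 438*2/7 = 876/7
Step 2: Split 2:1, second share = 876/7 * 1/3 = 292/7
Step 3: Take 1/2: 292/7 * 1/2 = 146/7
Final result = 146/7

146/7


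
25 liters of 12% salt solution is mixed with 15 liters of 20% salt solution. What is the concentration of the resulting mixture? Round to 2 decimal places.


Solute in mixture 1 = 12% of 25 L = 25*12/100 = 3 L
Solute in mixture 2 = 20% of 15 L = 15*20/100 = 3 L
Total solute = 3 + 3 = 6 L
Total volume = 25 + 15 = 40 L
Final concentration = 6/40 * 100 = 15.00%

15.00


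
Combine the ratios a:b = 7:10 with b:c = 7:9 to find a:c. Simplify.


Given a:b = 7:10 and b:c = 7:9
Make b consistent. Multiply first ratio by 7: a:b = 49:70
Multiply second ratio by 10: b:c = 70:90
Now b = 70 in both, so a:b:c = 49:70:90
Therefore a:c = 49:90
Simplify by GCD: a:c = 49:90

49:90


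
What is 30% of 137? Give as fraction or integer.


Compute 30% of 137
Convert percentage: 30% = 30/100
Multiply: 137 * 30/100
= 4110/100
= 411/10

411/10


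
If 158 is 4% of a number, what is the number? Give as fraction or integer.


Given: 158 is 4% of the whole
Set up: 158 = 4/100 * whole
whole = 158 * 100 / 4
whole = 15800 / 4
whole = 3950

3950


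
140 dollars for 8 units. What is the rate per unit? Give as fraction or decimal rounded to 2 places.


Total dollars = 140
Number of units = 8
Unit rate = 140 / 8
= 17.50 dollars per unit

17.50


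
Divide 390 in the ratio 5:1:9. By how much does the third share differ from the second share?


Total parts = 5 + 1 + 9 = 15
Value per part = 390 / 15 = 26
Shares: 5*26=130, 1*26=26, 9*26=234
Third share = 234, second share = 26
Difference = |234 - 26| = 208

208


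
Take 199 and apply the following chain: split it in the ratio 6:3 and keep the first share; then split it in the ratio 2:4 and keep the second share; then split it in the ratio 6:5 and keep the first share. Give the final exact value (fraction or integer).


Start with 199.
Step 1: Split 6:3, first share = 199 * 6/9 = 398/3
Step 2: Split 2:4, second share = 398/3 * 4/6 = 796/9
Step 3: Split 6:5, first share = 796/9 * 6/11 = 1592/33
Final result = 1592/33

1592/33


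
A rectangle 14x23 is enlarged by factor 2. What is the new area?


Original dimensions: 14 x 23
Enlargement factor = 2
New width = 14 * 2 = 28
New height = 23 * 2 = 46
New area = 28 * 46 = 1288

1288


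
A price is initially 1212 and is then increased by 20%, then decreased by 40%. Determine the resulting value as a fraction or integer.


Start: 1212
Step 1: increase by 20% => multiply by 120/100
  1212 * 120/100 = 7272/5
Step 2: decrease by 40% => multiply by 60/100
  7272/5 * 60/100 = 21816/25
Final value = 21816/25

21816/25


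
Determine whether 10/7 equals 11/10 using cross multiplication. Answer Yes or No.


Cross multiply to check 10/7 = 11/10
Left cross product: 10 * 10 = 100
Right cross product: 7 * 11 = 77
100 != 77
Not equal, so proportions differ => No

No


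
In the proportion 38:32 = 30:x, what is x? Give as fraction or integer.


Setting up: 38/32 = 30/x
Cross multiply: 38 * x = 32 * 30
38x = 960
x = 960/38
x = 480/19

480/19


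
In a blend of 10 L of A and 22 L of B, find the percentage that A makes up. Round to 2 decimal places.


Volume of A = 10 L
Volume of B = 22 L
Total volume = 10 + 22 = 32 L
Percentage of A = (10/32) * 100
= 31.25%

31.25


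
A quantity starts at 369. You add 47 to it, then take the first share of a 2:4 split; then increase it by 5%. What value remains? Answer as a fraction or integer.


Start with 369.
Step 1: Add 47: 369+47=416; split 2:4 first = 416*2/6 = 416/3
Step 2: Increase by 5%: 416/3 * 105/100 = 728/5
Final result = 728/5

728/5


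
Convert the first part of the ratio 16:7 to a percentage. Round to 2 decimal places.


Total parts = 16 + 7 = 23
First part fraction = 16/23
Percentage = (16/23) * 100
= 0.695652 * 100
= 69.57%

69.57


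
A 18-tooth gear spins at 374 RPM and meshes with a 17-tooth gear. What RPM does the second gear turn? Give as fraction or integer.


Gear ratio: teeth_A * RPM_A = teeth_B * RPM_B
18 * 374 = 17 * RPM_B
6732 = 17 * RPM_B
RPM_B = 6732 / 17
RPM_B = 396

396


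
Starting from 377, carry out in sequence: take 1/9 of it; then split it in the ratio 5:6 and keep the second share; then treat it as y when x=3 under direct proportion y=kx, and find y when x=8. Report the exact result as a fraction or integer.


Start with 377.
Step 1: Take 1/9: 377 * 1/9 = 377/9
Step 2: Split 5:6, second share = 377/9 * 6/11 = 754/33
Step 3: Direct prop: k = (754/33)/3; new y = k*8 = 754/33*8/3 = 6032/99
Final result = 6032/99

6032/99


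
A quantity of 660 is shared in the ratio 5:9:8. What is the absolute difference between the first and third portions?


Total parts = 5 + 9 + 8 = 22
Value per part = 660 / 22 = 30
Shares: 5*30=150, 9*30=270, 8*30=240
First share = 150, third share = 240
Difference = |150 - 240| = 90

90


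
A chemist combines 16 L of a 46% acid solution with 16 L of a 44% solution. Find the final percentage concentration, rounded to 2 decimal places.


Solute in mixture 1 = 46% of 16 L = 16*46/100 = 184/25 L
Solute in mixture 2 = 44% of 16 L = 16*44/100 = 176/25 L
Total solute = 184/25 + 176/25 = 72/5 L
Total volume = 16 + 16 = 32 L
Final concentration = 72/5/32 * 100 = 45.00%

45.00


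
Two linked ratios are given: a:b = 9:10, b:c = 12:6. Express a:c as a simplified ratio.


Given a:b = 9:10 and b:c = 12:6
Make b consistent. Multiply first ratio by 12: a:b = 108:120
Multiply second ratio by 10: b:c = 120:60
Now b = 120 in both, so a:b:c = 108:120:60
Therefore a:c = 108:60
Simplify by GCD: a:c = 9:5

9:5


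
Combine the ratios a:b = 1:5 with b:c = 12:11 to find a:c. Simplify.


Given a:b = 1:5 and b:c = 12:11
Make b consistent. Multiply first ratio by 12: a:b = 12:60
Multiply second ratio by 5: b:c = 60:55
Now b = 60 in both, so a:b:c = 12:60:55
Therefore a:c = 12:55
Simplify by GCD: a:c = 12:55

12:55


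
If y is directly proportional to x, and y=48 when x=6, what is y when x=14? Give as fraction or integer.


Direct proportion: y = kx
Find k: k = 48/6 = 8
Compute y at x=14: y = 8 * 14
y = 112

112


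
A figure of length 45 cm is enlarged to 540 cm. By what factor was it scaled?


Original length = 45 cm
Scaled length = 540 cm
Scale factor = 540 / 45
= 12

12


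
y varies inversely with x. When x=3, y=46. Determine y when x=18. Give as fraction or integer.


Inverse proportion: y = k/x
Find k: k = 3 * 46 = 138
Compute y at x=18: y = 138/18
y = 23/3

23/3


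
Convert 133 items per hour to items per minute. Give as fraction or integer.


Converting from per hour to per minute
Rate = 133 items per hour
Divide by 60: 133/60
= 133/60 items per minute

133/60


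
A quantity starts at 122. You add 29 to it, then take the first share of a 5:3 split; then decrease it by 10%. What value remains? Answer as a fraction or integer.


Start with 122.
Step 1: Add 29: 122+29=151; split 5:3 first = 151*5/8 = 755/8
Step 2: Decrease by 10%: 755/8 * 90/100 = 1359/16
Final result = 1359/16

1359/16


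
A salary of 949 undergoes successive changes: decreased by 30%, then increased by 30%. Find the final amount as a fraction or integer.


Start: 949
Step 1: decrease by 30% => multiply by 70/100
  949 * 70/100 = 6643/10
Step 2: increase by 30% => multiply by 130/100
  6643/10 * 130/100 = 86359/100
Final value = 86359/100

86359/100


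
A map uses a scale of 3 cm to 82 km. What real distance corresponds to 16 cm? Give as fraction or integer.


Map scale: 3 cm = 82 km
Measured distance on map = 16 cm
Set up proportion: 16 * 82 / 3
= 1312 / 3
= 1312/3 km

1312/3


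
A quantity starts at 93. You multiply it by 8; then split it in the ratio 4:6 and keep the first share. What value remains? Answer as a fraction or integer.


Start with 93.
Step 1: Multiply by 8: 93 * 8 = 744
Step 2: Split 4:6, first share = 744 * 4/10 = 1488/5
Final result = 1488/5

1488/5


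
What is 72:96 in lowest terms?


Find GCD(72, 96)
GCD = 24
Divide both by 24: 72/24 = 3, 96/24 = 4
Simplified ratio = 3:4

3:4


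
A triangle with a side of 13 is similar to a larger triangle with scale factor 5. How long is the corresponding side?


Similar triangles have proportional sides
Scale factor = 5
Smaller side = 13
Corresponding larger side = 13 * 5
= 65

65


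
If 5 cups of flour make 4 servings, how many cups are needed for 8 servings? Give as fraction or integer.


Original: 5 cups for 4 servings
Target servings = 8
Scaling factor = 8/4
New amount = 5 * 8/4
= 40/4
= 10 cups

10


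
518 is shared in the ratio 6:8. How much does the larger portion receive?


Total parts = 6 + 8 = 14
Value per part = 518 / 14 = 37
First share = 6 * 37 = 222
Second share = 8 * 37 = 296
Larger share = 296

296


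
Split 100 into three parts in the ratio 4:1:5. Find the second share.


Ratio = 4:1:5
Total parts = 4 + 1 + 5 = 10
Value per part = 100 / 10 = 10
First share = 4 * 10 = 40
Middle share = 1 * 10 = 10
Third share = 5 * 10 = 50

10


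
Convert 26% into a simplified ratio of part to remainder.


Part = 26%, Remainder = 74%
Ratio = 26:74
GCD(26, 74) = 2
Simplify: 13:37 = 13:37

13:37


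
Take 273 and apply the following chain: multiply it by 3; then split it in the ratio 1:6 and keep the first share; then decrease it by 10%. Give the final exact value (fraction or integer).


Start with 273.
Step 1: Multiply by 3: 273 * 3 = 819
Step 2: Split 1:6, first share = 819 * 1/7 = 117
Step 3: Decrease by 10%: 117 * 90/100 = 1053/10
Final result = 1053/10

1053/10


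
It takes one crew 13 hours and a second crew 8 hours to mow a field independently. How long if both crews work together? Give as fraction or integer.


Rate of A = 1/13 job per hour
Rate of B = 1/8 job per hour
Combined rate = 1/13 + 1/8
Find common denominator: (8 + 13)/(13*8) = 21/104
Combined rate = 21/104 job per hour
Time together = 1 / (21/104) = 104/21 hours

104/21


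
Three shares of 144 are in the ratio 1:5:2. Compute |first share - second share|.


Total parts = 1 + 5 + 2 = 8
Value per part = 144 / 8 = 18
Shares: 1*18=18, 5*18=90, 2*18=36
First share = 18, second share = 90
Difference = |18 - 90| = 72

72


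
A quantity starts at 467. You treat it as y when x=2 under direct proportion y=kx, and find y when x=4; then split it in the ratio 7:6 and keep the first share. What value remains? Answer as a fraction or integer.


Start with 467.
Step 1: Direct prop: k = (467)/2; new y = k*4 = 467*4/2 = 934
Step 2: Split 7:6, first share = 934 * 7/13 = 6538/13
Final result = 6538/13

6538/13


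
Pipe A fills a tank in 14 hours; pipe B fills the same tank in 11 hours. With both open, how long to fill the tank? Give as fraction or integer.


Rate of A = 1/14 job per hour
Rate of B = 1/11 job per hour
Combined rate = 1/14 + 1/11
Find common denominator: (11 + 14)/(14*11) = 25/154
Combined rate = 25/154 job per hour
Time together = 1 / (25/154) = 154/25 hours

154/25


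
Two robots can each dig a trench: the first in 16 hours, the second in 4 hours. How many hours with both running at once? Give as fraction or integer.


Rate of A = 1/16 job per hour
Rate of B = 1/4 job per hour
Combined rate = 1/16 + 1/4
Find common denominator: (4 + 16)/(16*4) = 20/64
Combined rate = 5/16 job per hour
Time together = 1 / (5/16) = 16/5 hours

16/5


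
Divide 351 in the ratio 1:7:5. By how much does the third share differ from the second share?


Total parts = 1 + 7 + 5 = 13
Value per part = 351 / 13 = 27
Shares: 1*27=27, 7*27=189, 5*27=135
Third share = 135, second share = 189
Difference = |135 - 189| = 54

54


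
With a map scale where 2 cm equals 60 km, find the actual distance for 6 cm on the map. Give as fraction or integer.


Map scale: 2 cm = 60 km
Measured distance on map = 6 cm
Set up proportion: 6 * 60 / 2
= 360 / 2
= 180 km

180


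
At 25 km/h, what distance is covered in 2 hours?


Using distance = speed * time
Speed = 25 km/h
Time = 2 hours
Distance = 25 * 2
= 50 km

50


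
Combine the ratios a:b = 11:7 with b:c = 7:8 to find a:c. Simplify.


Given a:b = 11:7 and b:c = 7:8
Make b consistent. Multiply first ratio by 7: a:b = 77:49
Multiply second ratio by 7: b:c = 49:56
Now b = 49 in both, so a:b:c = 77:49:56
Therefore a:c = 77:56
Simplify by GCD: a:c = 11:8

11:8


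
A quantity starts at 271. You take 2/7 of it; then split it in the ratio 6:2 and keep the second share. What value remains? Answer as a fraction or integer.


Start with 271.
Step 1: Take 2/7: 271 * 2/7 = 542/7
Step 2: Split 6:2, second share = 542/7 * 2/8 = 271/14
Final result = 271/14

271/14


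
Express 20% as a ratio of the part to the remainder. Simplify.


Part = 20%, Remainder = 80%
Ratio = 20:80
GCD(20, 80) = 20
Simplify: 1:4 = 1:4

1:4


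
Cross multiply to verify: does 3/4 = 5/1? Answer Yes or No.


Cross multiply to check 3/4 = 5/1
Left cross product: 3 * 1 = 3
Right cross product: 4 * 5 = 20
3 != 20
Not equal, so proportions differ => No

No


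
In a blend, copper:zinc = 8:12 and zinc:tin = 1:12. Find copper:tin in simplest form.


Given a:b = 8:12 and b:c = 1:12
Make b consistent. Multiply first ratio by 1: a:b = 8:12
Multiply second ratio by 12: b:c = 12:144
Now b = 12 in both, so a:b:c = 8:12:144
Therefore a:c = 8:144
Simplify by GCD: a:c = 1:18

1:18


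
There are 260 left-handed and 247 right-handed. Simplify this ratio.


Find GCD(260, 247)
GCD = 13
Divide both by 13: 260/13 = 20, 247/13 = 19
Simplified ratio = 20:19

20:19


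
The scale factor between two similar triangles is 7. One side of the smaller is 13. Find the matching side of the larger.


Similar triangles have proportional sides
Scale factor = 7
Smaller side = 13
Corresponding larger side = 13 * 7
= 91

91


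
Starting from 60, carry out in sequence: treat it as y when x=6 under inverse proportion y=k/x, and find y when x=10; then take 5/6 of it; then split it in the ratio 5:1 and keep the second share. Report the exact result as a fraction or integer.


Start with 60.
Step 1: Inverse prop: k = (60)*6; new y = k/10 = 60*6/10 = 36
Step 2: Take 5/6: 36 * 5/6 = 30
Step 3: Split 5:1, second share = 30 * 1/6 = 5
Final result = 5

5


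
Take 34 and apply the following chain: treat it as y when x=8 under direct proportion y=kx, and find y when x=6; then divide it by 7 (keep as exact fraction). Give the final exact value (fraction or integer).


Start with 34.
Step 1: Direct prop: k = (34)/8; new y = k*6 = 34*6/8 = 51/2
Step 2: Divide by 7: 51/2 / 7 = 51/14
Final result = 51/14

51/14


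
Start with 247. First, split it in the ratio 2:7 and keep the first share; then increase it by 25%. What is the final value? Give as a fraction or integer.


Start with 247.
Step 1: Split 2:7, first share = 247 * 2/9 = 494/9
Step 2: Increase by 25%: 494/9 * 125/100 = 1235/18
Final result = 1235/18

1235/18


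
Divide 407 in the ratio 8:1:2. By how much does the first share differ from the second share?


Total parts = 8 + 1 + 2 = 11
Value per part = 407 / 11 = 37
Shares: 8*37=296, 1*37=37, 2*37=74
First share = 296, second share = 37
Difference = |296 - 37| = 259

259


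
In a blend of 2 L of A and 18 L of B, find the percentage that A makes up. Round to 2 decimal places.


Volume of A = 2 L
Volume of B = 18 L
Total volume = 2 + 18 = 20 L
Percentage of A = (2/20) * 100
= 10.00%

10.00


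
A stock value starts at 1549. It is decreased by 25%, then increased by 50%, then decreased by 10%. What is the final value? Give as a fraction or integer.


Start: 1549
Step 1: decrease by 25% => multiply by 75/100
  1549 * 75/100 = 4647/4
Step 2: increase by 50% => multiply by 150/100
  4647/4 * 150/100 = 13941/8
Step 3: decrease by 10% => multiply by 90/100
  13941/8 * 90/100 = 125469/80
Final value = 125469/80

125469/80


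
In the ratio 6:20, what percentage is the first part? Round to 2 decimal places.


Total parts = 6 + 20 = 26
First part fraction = 6/26
Percentage = (6/26) * 100
= 0.230769 * 100
= 23.08%

23.08


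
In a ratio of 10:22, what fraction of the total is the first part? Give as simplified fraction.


Total parts = 10 + 22 = 32
First part fraction = 10/32
Simplify: 10/32 = 5/16

5/16


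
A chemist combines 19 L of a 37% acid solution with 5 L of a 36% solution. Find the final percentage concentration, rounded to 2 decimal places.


Solute in mixture 1 = 37% of 19 L = 19*37/100 = 703/100 L
Solute in mixture 2 = 36% of 5 L = 5*36/100 = 9/5 L
Total solute = 703/100 + 9/5 = 883/100 L
Total volume = 19 + 5 = 24 L
Final concentration = 883/100/24 * 100 = 36.79%

36.79


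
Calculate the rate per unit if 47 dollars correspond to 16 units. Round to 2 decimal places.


Total dollars = 47
Number of units = 16
Unit rate = 47 / 16
= 2.94 dollars per unit

2.94


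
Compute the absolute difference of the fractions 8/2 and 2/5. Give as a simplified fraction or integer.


Simplify: 8/2 = 4 and 2/5 = 2/5
Find common denominator: LCD = 5
Convert: 20/5 and 2/5
Difference = |20 - 2|/5 = 18/5
Simplified = 18/5

18/5


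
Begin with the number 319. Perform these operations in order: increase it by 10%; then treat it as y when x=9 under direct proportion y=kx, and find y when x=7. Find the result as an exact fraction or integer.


Start with 319.
Step 1: Increase by 10%: 319 * 110/100 = 3509/10
Step 2: Direct prop: k = (3509/10)/9; new y = k*7 = 3509/10*7/9 = 24563/90
Final result = 24563/90

24563/90


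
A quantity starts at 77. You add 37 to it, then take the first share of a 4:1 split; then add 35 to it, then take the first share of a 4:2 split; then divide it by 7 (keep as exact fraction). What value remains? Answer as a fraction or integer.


Start with 77.
Step 1: Add 37: 77+37=114; split 4:1 first = 114*4/5 = 456/5
Step 2: Add 35: 456/5+35=631/5; split 4:2 first = 631/5*4/6 = 1262/15
Step 3: Divide by 7: 1262/15 / 7 = 1262/105
Final result = 1262/105

1262/105


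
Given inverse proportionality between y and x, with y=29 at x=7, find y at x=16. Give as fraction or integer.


Inverse proportion: y = k/x
Find k: k = 7 * 29 = 203
Compute y at x=16: y = 203/16
y = 203/16

203/16


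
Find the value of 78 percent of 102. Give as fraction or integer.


Compute 78% of 102
Convert percentage: 78% = 78/100
Multiply: 102 * 78/100
= 7956/100
= 1989/25

1989/25


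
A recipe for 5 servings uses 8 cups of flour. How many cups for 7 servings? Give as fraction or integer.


Original: 8 cups for 5 servings
Target servings = 7
Scaling factor = 7/5
New amount = 8 * 7/5
= 56/5
= 56/5 cups

56/5


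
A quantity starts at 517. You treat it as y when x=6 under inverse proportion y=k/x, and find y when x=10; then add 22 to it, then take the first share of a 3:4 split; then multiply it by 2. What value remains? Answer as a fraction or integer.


Start with 517.
Step 1: Inverse prop: k = (517)*6; new y = k/10 = 517*6/10 = 1551/5
Step 2: Add 22: 1551/5+22=1661/5; split 3:4 first = 1661/5*3/7 = 4983/35
Step 3: Multiply by 2: 4983/35 * 2 = 9966/35
Final result = 9966/35

9966/35


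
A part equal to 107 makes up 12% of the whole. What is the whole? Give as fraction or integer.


Given: 107 is 12% of the whole
Set up: 107 = 12/100 * whole
whole = 107 * 100 / 12
whole = 10700 / 12
whole = 2675/3

2675/3


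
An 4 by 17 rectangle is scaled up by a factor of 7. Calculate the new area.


Original dimensions: 4 x 17
Enlargement factor = 7
New width = 4 * 7 = 28
New height = 17 * 7 = 119
New area = 28 * 119 = 3332

3332


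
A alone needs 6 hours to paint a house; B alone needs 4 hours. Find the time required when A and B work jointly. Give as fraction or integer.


Rate of A = 1/6 job per hour
Rate of B = 1/4 job per hour
Combined rate = 1/6 + 1/4
Find common denominator: (4 + 6)/(6*4) = 10/24
Combined rate = 5/12 job per hour
Time together = 1 / (5/12) = 12/5 hours

12/5


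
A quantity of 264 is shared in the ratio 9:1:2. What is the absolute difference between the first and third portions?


Total parts = 9 + 1 + 2 = 12
Value per part = 264 / 12 = 22
Shares: 9*22=198, 1*22=22, 2*22=44
First share = 198, third share = 44
Difference = |198 - 44| = 154

154


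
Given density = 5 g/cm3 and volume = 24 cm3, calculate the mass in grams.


Using mass = density * volume
Density = 5 g/cm3
Volume = 24 cm3
Mass = 5 * 24
= 120 g

120


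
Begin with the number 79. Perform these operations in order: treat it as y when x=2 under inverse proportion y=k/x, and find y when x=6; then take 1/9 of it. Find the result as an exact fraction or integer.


Start with 79.
Step 1: Inverse prop: k = (79)*2; new y = k/6 = 79*2/6 = 79/3
Step 2: Take 1/9: 79/3 * 1/9 = 79/27
Final result = 79/27

79/27


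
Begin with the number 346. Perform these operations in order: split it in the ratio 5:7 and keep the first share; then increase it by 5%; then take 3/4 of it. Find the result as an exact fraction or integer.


Start with 346.
Step 1: Split 5:7, first share = 346 * 5/12 = 865/6
Step 2: Increase by 5%: 865/6 * 105/100 = 1211/8
Step 3: Take 3/4: 1211/8 * 3/4 = 3633/32
Final result = 3633/32

3633/32


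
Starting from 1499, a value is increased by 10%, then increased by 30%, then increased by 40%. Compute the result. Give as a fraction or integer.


Start: 1499
Step 1: increase by 10% => multiply by 110/100
  1499 * 110/100 = 16489/10
Step 2: increase by 30% => multiply by 130/100
  16489/10 * 130/100 = 214357/100
Step 3: increase by 40% => multiply by 140/100
  214357/100 * 140/100 = 1500499/500
Final value = 1500499/500

1500499/500


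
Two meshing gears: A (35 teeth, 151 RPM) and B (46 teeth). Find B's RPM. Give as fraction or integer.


Gear ratio: teeth_A * RPM_A = teeth_B * RPM_B
35 * 151 = 46 * RPM_B
5285 = 46 * RPM_B
RPM_B = 5285 / 46
RPM_B = 5285/46

5285/46


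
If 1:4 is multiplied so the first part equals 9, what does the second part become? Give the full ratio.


Original ratio: 1:4
First term target: 9
Scale factor = 9 / 1 = 9
Multiply second term: 4 * 9 = 36
Equivalent ratio = 9:36

9:36


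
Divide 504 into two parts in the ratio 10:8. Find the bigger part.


Total parts = 10 + 8 = 18
Value per part = 504 / 18 = 28
First share = 10 * 28 = 280
Second share = 8 * 28 = 224
Larger share = 280

280


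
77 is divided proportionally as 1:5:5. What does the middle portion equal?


Ratio = 1:5:5
Total parts = 1 + 5 + 5 = 11
Value per part = 77 / 11 = 7
First share = 1 * 7 = 7
Middle share = 5 * 7 = 35
Third share = 5 * 7 = 35

35


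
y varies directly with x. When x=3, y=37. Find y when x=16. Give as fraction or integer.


Direct proportion: y = kx
Find k: k = 37/3 = 37/3
Compute y at x=16: y = 37/3 * 16
y = 592/3

592/3


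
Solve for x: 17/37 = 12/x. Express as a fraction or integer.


Setting up: 17/37 = 12/x
Cross multiply: 17 * x = 37 * 12
17x = 444
x = 444/17
x = 444/17

444/17


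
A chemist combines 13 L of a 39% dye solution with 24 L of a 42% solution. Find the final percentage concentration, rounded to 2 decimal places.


Solute in mixture 1 = 39% of 13 L = 13*39/100 = 507/100 L
Solute in mixture 2 = 42% of 24 L = 24*42/100 = 252/25 L
Total solute = 507/100 + 252/25 = 303/20 L
Total volume = 13 + 24 = 37 L
Final concentration = 303/20/37 * 100 = 40.95%

40.95


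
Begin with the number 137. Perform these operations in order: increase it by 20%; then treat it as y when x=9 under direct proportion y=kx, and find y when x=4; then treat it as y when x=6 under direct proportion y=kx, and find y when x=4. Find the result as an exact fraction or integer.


Start with 137.
Step 1: Increase by 20%: 137 * 120/100 = 822/5
Step 2: Direct prop: k = (822/5)/9; new y = k*4 = 822/5*4/9 = 1096/15
Step 3: Direct prop: k = (1096/15)/6; new y = k*4 = 1096/15*4/6 = 2192/45
Final result = 2192/45

2192/45


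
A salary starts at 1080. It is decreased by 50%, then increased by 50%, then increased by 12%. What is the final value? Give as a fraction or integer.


Start: 1080
Step 1: decrease by 50% => multiply by 50/100
  1080 * 50/100 = 540
Step 2: increase by 50% => multiply by 150/100
  540 * 150/100 = 810
Step 3: increase by 12% => multiply by 112/100
  810 * 112/100 = 4536/5
Final value = 4536/5

4536/5


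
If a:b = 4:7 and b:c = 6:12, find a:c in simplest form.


Given a:b = 4:7 and b:c = 6:12
Make b consistent. Multiply first ratio by 6: a:b = 24:42
Multiply second ratio by 7: b:c = 42:84
Now b = 42 in both, so a:b:c = 24:42:84
Therefore a:c = 24:84
Simplify by GCD: a:c = 2:7

2:7


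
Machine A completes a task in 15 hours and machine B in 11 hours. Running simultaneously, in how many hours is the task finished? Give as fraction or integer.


Rate of A = 1/15 job per hour
Rate of B = 1/11 job per hour
Combined rate = 1/15 + 1/11
Find common denominator: (11 + 15)/(15*11) = 26/165
Combined rate = 26/165 job per hour
Time together = 1 / (26/165) = 165/26 hours

165/26


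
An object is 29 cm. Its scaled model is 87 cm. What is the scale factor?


Original length = 29 cm
Scaled length = 87 cm
Scale factor = 87 / 29
= 3

3


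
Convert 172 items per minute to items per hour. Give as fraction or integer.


Converting from per minute to per hour
Rate = 172 items per minute
Multiply by 60: 172 * 60
= 10320 items per hour

10320


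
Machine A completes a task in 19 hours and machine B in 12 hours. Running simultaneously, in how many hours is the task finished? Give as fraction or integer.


Rate of A = 1/19 job per hour
Rate of B = 1/12 job per hour
Combined rate = 1/19 + 1/12
Find common denominator: (12 + 19)/(19*12) = 31/228
Combined rate = 31/228 job per hour
Time together = 1 / (31/228) = 228/31 hours

228/31


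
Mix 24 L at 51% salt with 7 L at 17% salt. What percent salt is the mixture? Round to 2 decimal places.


Solute in mixture 1 = 51% of 24 L = 24*51/100 = 306/25 L
Solute in mixture 2 = 17% of 7 L = 7*17/100 = 119/100 L
Total solute = 306/25 + 119/100 = 1343/100 L
Total volume = 24 + 7 = 31 L
Final concentration = 1343/100/31 * 100 = 43.32%

43.32


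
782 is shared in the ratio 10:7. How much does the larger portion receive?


Total parts = 10 + 7 = 17
Value per part = 782 / 17 = 46
First share = 10 * 46 = 460
Second share = 7 * 46 = 322
Larger share = 460

460


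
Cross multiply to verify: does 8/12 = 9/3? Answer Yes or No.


Cross multiply to check 8/12 = 9/3
Left cross product: 8 * 3 = 24
Right cross product: 12 * 9 = 108
24 != 108
Not equal, so proportions differ => No

No


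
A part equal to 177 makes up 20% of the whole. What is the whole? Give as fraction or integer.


Given: 177 is 20% of the whole
Set up: 177 = 20/100 * whole
whole = 177 * 100 / 20
whole = 17700 / 20
whole = 885

885


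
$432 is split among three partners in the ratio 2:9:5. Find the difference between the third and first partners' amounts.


Total parts = 2 + 9 + 5 = 16
Value per part = 432 / 16 = 27
Shares: 2*27=54, 9*27=243, 5*27=135
Third share = 135, first share = 54
Difference = |135 - 54| = 81

81


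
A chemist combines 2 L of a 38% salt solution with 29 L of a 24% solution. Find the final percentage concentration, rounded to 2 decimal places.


Solute in mixture 1 = 38% of 2 L = 2*38/100 = 19/25 L
Solute in mixture 2 = 24% of 29 L = 29*24/100 = 174/25 L
Total solute = 19/25 + 174/25 = 193/25 L
Total volume = 2 + 29 = 31 L
Final concentration = 193/25/31 * 100 = 24.90%

24.90


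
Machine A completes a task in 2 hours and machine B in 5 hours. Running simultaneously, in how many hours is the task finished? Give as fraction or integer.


Rate of A = 1/2 job per hour
Rate of B = 1/5 job per hour
Combined rate = 1/2 + 1/5
Find common denominator: (5 + 2)/(2*5) = 7/10
Combined rate = 7/10 job per hour
Time together = 1 / (7/10) = 10/7 hours

10/7
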